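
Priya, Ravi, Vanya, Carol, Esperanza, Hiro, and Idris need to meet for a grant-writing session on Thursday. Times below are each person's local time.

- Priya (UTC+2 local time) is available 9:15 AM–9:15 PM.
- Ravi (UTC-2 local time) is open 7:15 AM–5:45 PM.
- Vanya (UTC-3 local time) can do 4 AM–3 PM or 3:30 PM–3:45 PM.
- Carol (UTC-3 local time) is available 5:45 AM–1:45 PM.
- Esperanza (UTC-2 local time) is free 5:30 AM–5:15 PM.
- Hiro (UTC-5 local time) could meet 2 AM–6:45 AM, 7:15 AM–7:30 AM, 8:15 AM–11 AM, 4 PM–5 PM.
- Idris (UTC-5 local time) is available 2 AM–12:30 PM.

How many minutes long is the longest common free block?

165

Priya in UTC: 07:15-19:15 (subtract 2h to convert from UTC+2).
Ravi in UTC: 09:15-19:45 (add 2h to convert from UTC-2).
Vanya in UTC: 07:00-18:00, 18:30-18:45 (add 3h to convert from UTC-3).
Carol in UTC: 08:45-16:45 (add 3h to convert from UTC-3).
Esperanza in UTC: 07:30-19:15 (add 2h to convert from UTC-2).
Hiro in UTC: 07:00-11:45, 12:15-12:30, 13:15-16:00, 21:00-22:00 (add 5h to convert from UTC-5).
Idris in UTC: 07:00-17:30 (add 5h to convert from UTC-5).
Priya ∩ Ravi: 09:15-19:15.
Priya ∩ Ravi ∩ Vanya: 09:15-18:00, 18:30-18:45.
Priya ∩ Ravi ∩ Vanya ∩ Carol: 09:15-16:45.
Priya ∩ Ravi ∩ Vanya ∩ Carol ∩ Esperanza: 09:15-16:45.
Priya ∩ Ravi ∩ Vanya ∩ Carol ∩ Esperanza ∩ Hiro: 09:15-11:45, 12:15-12:30, 13:15-16:00.
Priya ∩ Ravi ∩ Vanya ∩ Carol ∩ Esperanza ∩ Hiro ∩ Idris: 09:15-11:45, 12:15-12:30, 13:15-16:00.
So the common availability across everyone is 09:15-11:45, 12:15-12:30, 13:15-16:00.
The longest is 13:15-16:00 at 165 minutes.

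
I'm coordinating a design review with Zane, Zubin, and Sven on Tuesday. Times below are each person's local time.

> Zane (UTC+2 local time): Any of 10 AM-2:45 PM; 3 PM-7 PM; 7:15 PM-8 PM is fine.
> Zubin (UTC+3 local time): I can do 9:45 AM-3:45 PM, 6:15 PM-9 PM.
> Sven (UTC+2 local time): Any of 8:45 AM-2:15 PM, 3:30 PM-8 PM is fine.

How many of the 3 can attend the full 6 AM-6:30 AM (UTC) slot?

0

Zane in UTC: 08:00-12:45, 13:00-17:00, 17:15-18:00 (subtract 2h to convert from UTC+2).
Zubin in UTC: 06:45-12:45, 15:15-18:00 (subtract 3h to convert from UTC+3).
Sven in UTC: 06:45-12:15, 13:30-18:00 (subtract 2h to convert from UTC+2).
nobody can make the full 06:00-06:30 slot — that's 0.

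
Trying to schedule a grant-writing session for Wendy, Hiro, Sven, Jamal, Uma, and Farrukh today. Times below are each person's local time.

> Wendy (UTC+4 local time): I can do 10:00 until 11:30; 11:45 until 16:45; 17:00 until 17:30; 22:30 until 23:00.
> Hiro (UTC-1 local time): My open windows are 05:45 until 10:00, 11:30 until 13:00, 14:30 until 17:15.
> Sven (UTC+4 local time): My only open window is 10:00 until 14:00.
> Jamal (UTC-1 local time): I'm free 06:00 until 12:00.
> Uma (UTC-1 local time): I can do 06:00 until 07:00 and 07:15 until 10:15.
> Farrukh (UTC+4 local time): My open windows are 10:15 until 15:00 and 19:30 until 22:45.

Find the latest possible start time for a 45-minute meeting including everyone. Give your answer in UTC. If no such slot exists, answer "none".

09:15

Wendy in UTC: 06:00-07:30, 07:45-12:45, 13:00-13:30, 18:30-19:00 (subtract 4h to convert from UTC+4).
Hiro in UTC: 06:45-11:00, 12:30-14:00, 15:30-18:15 (add 1h to convert from UTC-1).
Sven in UTC: 06:00-10:00 (subtract 4h to convert from UTC+4).
Jamal in UTC: 07:00-13:00 (add 1h to convert from UTC-1).
Uma in UTC: 07:00-08:00, 08:15-11:15 (add 1h to convert from UTC-1).
Farrukh in UTC: 06:15-11:00, 15:30-18:45 (subtract 4h to convert from UTC+4).
Wendy ∩ Hiro: 06:45-07:30, 07:45-11:00, 12:30-12:45, 13:00-13:30.
Wendy ∩ Hiro ∩ Sven: 06:45-07:30, 07:45-10:00.
Wendy ∩ Hiro ∩ Sven ∩ Jamal: 07:00-07:30, 07:45-10:00.
Wendy ∩ Hiro ∩ Sven ∩ Jamal ∩ Uma: 07:00-07:30, 07:45-08:00, 08:15-10:00.
Wendy ∩ Hiro ∩ Sven ∩ Jamal ∩ Uma ∩ Farrukh: 07:00-07:30, 07:45-08:00, 08:15-10:00.
Those are the intersection windows.
The last common window of at least 45 minutes is 08:15-10:00; a 45-minute meeting can start as late as 09:15 and still end by 10:00.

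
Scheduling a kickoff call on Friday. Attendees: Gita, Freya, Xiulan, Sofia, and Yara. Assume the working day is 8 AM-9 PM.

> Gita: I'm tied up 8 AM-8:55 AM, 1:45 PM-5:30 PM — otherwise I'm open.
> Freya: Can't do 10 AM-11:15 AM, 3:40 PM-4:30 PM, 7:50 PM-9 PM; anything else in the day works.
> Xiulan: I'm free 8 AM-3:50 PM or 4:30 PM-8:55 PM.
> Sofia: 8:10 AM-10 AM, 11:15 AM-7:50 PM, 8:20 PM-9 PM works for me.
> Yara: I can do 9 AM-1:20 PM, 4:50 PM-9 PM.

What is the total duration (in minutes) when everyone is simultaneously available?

Gita free: 08:55-13:45, 17:30-21:00 (invert busy blocks within the working day).
Freya free: 08:00-10:00, 11:15-15:40, 16:30-19:50 (invert busy blocks within the working day).
Xiulan free: 08:00-15:50, 16:30-20:55.
Sofia free: 08:10-10:00, 11:15-19:50, 20:20-21:00.
Yara free: 09:00-13:20, 16:50-21:00.
Gita ∩ Freya: 08:55-10:00, 11:15-13:45, 17:30-19:50.
Gita ∩ Freya ∩ Xiulan: 08:55-10:00, 11:15-13:45, 17:30-19:50.
Gita ∩ Freya ∩ Xiulan ∩ Sofia: 08:55-10:00, 11:15-13:45, 17:30-19:50.
Gita ∩ Freya ∩ Xiulan ∩ Sofia ∩ Yara: 09:00-10:00, 11:15-13:20, 17:30-19:50.
Summing the common windows: 60 + 125 + 140 = 325 minutes.

325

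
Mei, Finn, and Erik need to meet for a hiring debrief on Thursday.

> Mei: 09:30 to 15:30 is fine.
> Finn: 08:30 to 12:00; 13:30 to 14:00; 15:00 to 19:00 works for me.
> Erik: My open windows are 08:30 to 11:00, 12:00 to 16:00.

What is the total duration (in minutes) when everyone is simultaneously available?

150

Mei ∩ Finn: 09:30-12:00, 13:30-14:00, 15:00-15:30.
Mei ∩ Finn ∩ Erik: 09:30-11:00, 13:30-14:00, 15:00-15:30.
Those are the intersection windows.
Summing the common windows: 90 + 30 + 30 = 150 minutes.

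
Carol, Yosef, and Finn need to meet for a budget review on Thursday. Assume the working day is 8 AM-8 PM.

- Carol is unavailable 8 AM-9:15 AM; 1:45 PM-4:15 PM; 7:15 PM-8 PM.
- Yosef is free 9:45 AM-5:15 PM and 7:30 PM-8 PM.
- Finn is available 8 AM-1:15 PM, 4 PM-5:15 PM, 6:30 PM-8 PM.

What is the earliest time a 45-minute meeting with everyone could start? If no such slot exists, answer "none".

Carol free: 09:15-13:45, 16:15-19:15 (invert busy blocks within the working day).
Yosef free: 09:45-17:15, 19:30-20:00.
Finn free: 08:00-13:15, 16:00-17:15, 18:30-20:00.
Carol ∩ Yosef: 09:45-13:45, 16:15-17:15.
Carol ∩ Yosef ∩ Finn: 09:45-13:15, 16:15-17:15.
So the common availability across everyone is 09:45-13:15, 16:15-17:15.
The first common window of at least 45 minutes is 09:45-13:15, so the earliest start is 09:45.

09:45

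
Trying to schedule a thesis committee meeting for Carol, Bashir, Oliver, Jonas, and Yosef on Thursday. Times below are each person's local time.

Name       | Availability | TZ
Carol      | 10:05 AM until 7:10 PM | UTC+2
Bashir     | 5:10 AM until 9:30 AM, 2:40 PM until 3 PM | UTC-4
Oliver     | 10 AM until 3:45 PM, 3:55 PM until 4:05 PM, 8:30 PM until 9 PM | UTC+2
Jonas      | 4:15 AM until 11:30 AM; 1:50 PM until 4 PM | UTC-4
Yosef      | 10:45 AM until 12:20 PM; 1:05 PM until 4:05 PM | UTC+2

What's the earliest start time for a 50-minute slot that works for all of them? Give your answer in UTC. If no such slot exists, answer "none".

09:10

Carol in UTC: 08:05-17:10 (subtract 2h to convert from UTC+2).
Bashir in UTC: 09:10-13:30, 18:40-19:00 (add 4h to convert from UTC-4).
Oliver in UTC: 08:00-13:45, 13:55-14:05, 18:30-19:00 (subtract 2h to convert from UTC+2).
Jonas in UTC: 08:15-15:30, 17:50-20:00 (add 4h to convert from UTC-4).
Yosef in UTC: 08:45-10:20, 11:05-14:05 (subtract 2h to convert from UTC+2).
Carol ∩ Bashir: 09:10-13:30.
Carol ∩ Bashir ∩ Oliver: 09:10-13:30.
Carol ∩ Bashir ∩ Oliver ∩ Jonas: 09:10-13:30.
Carol ∩ Bashir ∩ Oliver ∩ Jonas ∩ Yosef: 09:10-10:20, 11:05-13:30.
So the common availability across everyone is 09:10-10:20, 11:05-13:30.
The first common window of at least 50 minutes is 09:10-10:20, so the earliest start is 09:10.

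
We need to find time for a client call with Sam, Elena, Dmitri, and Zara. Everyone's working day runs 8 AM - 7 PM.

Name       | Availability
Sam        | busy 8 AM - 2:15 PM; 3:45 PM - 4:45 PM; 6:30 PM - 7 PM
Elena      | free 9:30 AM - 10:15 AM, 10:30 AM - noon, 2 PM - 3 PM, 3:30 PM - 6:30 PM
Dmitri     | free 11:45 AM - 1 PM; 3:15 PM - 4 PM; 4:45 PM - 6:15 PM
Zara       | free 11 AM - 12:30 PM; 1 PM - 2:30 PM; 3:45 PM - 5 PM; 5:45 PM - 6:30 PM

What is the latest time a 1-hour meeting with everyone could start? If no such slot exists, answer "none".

Sam free: 14:15-15:45, 16:45-18:30 (invert busy blocks within the working day).
Elena free: 09:30-10:15, 10:30-12:00, 14:00-15:00, 15:30-18:30.
Dmitri free: 11:45-13:00, 15:15-16:00, 16:45-18:15.
Zara free: 11:00-12:30, 13:00-14:30, 15:45-17:00, 17:45-18:30.
Sam ∩ Elena: 14:15-15:00, 15:30-15:45, 16:45-18:30.
Sam ∩ Elena ∩ Dmitri: 15:30-15:45, 16:45-18:15.
Sam ∩ Elena ∩ Dmitri ∩ Zara: 16:45-17:00, 17:45-18:15.
No common window is at least 60 minutes long.

none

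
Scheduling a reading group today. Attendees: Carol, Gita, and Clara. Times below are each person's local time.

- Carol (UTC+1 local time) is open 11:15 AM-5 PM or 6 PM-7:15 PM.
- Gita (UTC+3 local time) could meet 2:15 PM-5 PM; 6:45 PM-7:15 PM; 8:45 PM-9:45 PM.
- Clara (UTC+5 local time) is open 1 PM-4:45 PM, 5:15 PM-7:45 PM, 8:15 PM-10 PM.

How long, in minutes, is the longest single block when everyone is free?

Carol in UTC: 10:15-16:00, 17:00-18:15 (subtract 1h to convert from UTC+1).
Gita in UTC: 11:15-14:00, 15:45-16:15, 17:45-18:45 (subtract 3h to convert from UTC+3).
Clara in UTC: 08:00-11:45, 12:15-14:45, 15:15-17:00 (subtract 5h to convert from UTC+5).
Carol ∩ Gita: 11:15-14:00, 15:45-16:00, 17:45-18:15.
Carol ∩ Gita ∩ Clara: 11:15-11:45, 12:15-14:00, 15:45-16:00.
The longest is 12:15-14:00 at 105 minutes.

105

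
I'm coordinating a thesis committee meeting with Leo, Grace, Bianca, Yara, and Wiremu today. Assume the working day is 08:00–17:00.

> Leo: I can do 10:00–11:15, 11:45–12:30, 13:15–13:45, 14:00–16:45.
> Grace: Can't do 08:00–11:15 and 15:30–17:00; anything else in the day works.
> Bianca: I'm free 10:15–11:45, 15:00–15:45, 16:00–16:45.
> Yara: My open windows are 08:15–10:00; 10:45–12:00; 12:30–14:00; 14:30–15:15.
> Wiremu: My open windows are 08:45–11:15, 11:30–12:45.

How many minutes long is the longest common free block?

0

Leo free: 10:00-11:15, 11:45-12:30, 13:15-13:45, 14:00-16:45.
Grace free: 11:15-15:30 (invert busy blocks within the working day).
Bianca free: 10:15-11:45, 15:00-15:45, 16:00-16:45.
Yara free: 08:15-10:00, 10:45-12:00, 12:30-14:00, 14:30-15:15.
Wiremu free: 08:45-11:15, 11:30-12:45.
Leo ∩ Grace: 11:45-12:30, 13:15-13:45, 14:00-15:30.
Leo ∩ Grace ∩ Bianca: 15:00-15:30.
Leo ∩ Grace ∩ Bianca ∩ Yara: 15:00-15:15.
Leo ∩ Grace ∩ Bianca ∩ Yara ∩ Wiremu: ∅.
There is no time when everyone is free.
No common window exists, so the longest block is 0 minutes.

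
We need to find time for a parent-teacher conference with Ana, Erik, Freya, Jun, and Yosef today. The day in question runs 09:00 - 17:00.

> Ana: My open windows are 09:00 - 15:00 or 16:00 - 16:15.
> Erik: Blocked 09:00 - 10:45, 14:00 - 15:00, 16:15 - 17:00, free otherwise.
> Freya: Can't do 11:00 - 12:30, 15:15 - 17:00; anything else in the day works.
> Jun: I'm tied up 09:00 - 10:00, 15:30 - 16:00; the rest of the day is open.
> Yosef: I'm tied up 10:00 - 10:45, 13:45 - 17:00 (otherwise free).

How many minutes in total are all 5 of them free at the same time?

90

Ana free: 09:00-15:00, 16:00-16:15.
Erik free: 10:45-14:00, 15:00-16:15 (invert busy blocks within the working day).
Freya free: 09:00-11:00, 12:30-15:15 (invert busy blocks within the working day).
Jun free: 10:00-15:30, 16:00-17:00 (invert busy blocks within the working day).
Yosef free: 09:00-10:00, 10:45-13:45 (invert busy blocks within the working day).
Ana ∩ Erik: 10:45-14:00, 16:00-16:15.
Ana ∩ Erik ∩ Freya: 10:45-11:00, 12:30-14:00.
Ana ∩ Erik ∩ Freya ∩ Jun: 10:45-11:00, 12:30-14:00.
Ana ∩ Erik ∩ Freya ∩ Jun ∩ Yosef: 10:45-11:00, 12:30-13:45.
Those are the intersection windows.
Summing the common windows: 15 + 75 = 90 minutes.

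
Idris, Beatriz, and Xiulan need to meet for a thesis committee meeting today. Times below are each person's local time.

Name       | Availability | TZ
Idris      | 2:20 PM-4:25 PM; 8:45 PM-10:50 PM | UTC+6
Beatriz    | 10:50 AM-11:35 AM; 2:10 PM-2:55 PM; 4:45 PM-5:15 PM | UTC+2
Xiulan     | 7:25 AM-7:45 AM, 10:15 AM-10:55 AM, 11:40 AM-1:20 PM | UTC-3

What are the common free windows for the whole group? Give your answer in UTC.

Idris in UTC: 08:20-10:25, 14:45-16:50 (subtract 6h to convert from UTC+6).
Beatriz in UTC: 08:50-09:35, 12:10-12:55, 14:45-15:15 (subtract 2h to convert from UTC+2).
Xiulan in UTC: 10:25-10:45, 13:15-13:55, 14:40-16:20 (add 3h to convert from UTC-3).
Idris ∩ Beatriz: 08:50-09:35, 14:45-15:15.
Idris ∩ Beatriz ∩ Xiulan: 14:45-15:15.

14:45-15:15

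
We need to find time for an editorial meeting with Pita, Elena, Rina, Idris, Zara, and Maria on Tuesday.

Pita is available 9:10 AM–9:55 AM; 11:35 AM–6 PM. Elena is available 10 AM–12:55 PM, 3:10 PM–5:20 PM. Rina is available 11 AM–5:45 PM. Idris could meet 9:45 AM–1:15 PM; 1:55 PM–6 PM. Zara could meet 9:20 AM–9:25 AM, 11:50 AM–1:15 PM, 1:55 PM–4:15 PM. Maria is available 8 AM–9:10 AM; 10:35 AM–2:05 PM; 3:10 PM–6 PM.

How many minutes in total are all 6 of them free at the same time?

Pita ∩ Elena: 11:35-12:55, 15:10-17:20.
Pita ∩ Elena ∩ Rina: 11:35-12:55, 15:10-17:20.
Pita ∩ Elena ∩ Rina ∩ Idris: 11:35-12:55, 15:10-17:20.
Pita ∩ Elena ∩ Rina ∩ Idris ∩ Zara: 11:50-12:55, 15:10-16:15.
Pita ∩ Elena ∩ Rina ∩ Idris ∩ Zara ∩ Maria: 11:50-12:55, 15:10-16:15.
So the common availability across everyone is 11:50-12:55, 15:10-16:15.
Summing the common windows: 65 + 65 = 130 minutes.

130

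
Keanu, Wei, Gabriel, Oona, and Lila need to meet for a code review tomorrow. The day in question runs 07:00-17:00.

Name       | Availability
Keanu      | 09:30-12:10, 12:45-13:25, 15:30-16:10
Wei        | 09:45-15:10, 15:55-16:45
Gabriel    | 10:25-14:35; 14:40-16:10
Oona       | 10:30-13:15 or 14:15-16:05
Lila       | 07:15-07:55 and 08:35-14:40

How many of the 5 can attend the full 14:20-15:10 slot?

2

Wei and Oona can make the full 14:20-15:10 slot — that's 2.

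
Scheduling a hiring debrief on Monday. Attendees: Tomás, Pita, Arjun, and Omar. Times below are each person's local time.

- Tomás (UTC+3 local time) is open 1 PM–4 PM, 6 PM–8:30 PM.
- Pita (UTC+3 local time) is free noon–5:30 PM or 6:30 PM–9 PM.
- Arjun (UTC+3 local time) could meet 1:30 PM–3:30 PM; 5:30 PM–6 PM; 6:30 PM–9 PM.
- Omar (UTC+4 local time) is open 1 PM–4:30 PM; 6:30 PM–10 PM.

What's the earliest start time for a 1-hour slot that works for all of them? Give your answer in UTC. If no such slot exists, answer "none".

Tomás in UTC: 10:00-13:00, 15:00-17:30 (subtract 3h to convert from UTC+3).
Pita in UTC: 09:00-14:30, 15:30-18:00 (subtract 3h to convert from UTC+3).
Arjun in UTC: 10:30-12:30, 14:30-15:00, 15:30-18:00 (subtract 3h to convert from UTC+3).
Omar in UTC: 09:00-12:30, 14:30-18:00 (subtract 4h to convert from UTC+4).
Tomás ∩ Pita: 10:00-13:00, 15:30-17:30.
Tomás ∩ Pita ∩ Arjun: 10:30-12:30, 15:30-17:30.
Tomás ∩ Pita ∩ Arjun ∩ Omar: 10:30-12:30, 15:30-17:30.
The first common window of at least 60 minutes is 10:30-12:30, so the earliest start is 10:30.

10:30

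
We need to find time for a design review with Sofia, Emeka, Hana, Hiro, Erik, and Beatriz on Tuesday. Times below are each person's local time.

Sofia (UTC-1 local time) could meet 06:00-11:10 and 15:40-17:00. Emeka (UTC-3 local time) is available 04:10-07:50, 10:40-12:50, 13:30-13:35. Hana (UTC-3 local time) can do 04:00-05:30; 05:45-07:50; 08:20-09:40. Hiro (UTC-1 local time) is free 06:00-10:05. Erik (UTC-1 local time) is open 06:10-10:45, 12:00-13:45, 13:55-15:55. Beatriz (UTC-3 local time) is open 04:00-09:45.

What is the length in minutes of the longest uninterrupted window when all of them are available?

Sofia in UTC: 07:00-12:10, 16:40-18:00 (add 1h to convert from UTC-1).
Emeka in UTC: 07:10-10:50, 13:40-15:50, 16:30-16:35 (add 3h to convert from UTC-3).
Hana in UTC: 07:00-08:30, 08:45-10:50, 11:20-12:40 (add 3h to convert from UTC-3).
Hiro in UTC: 07:00-11:05 (add 1h to convert from UTC-1).
Erik in UTC: 07:10-11:45, 13:00-14:45, 14:55-16:55 (add 1h to convert from UTC-1).
Beatriz in UTC: 07:00-12:45 (add 3h to convert from UTC-3).
Sofia ∩ Emeka: 07:10-10:50.
Sofia ∩ Emeka ∩ Hana: 07:10-08:30, 08:45-10:50.
Sofia ∩ Emeka ∩ Hana ∩ Hiro: 07:10-08:30, 08:45-10:50.
Sofia ∩ Emeka ∩ Hana ∩ Hiro ∩ Erik: 07:10-08:30, 08:45-10:50.
Sofia ∩ Emeka ∩ Hana ∩ Hiro ∩ Erik ∩ Beatriz: 07:10-08:30, 08:45-10:50.
So the common availability across everyone is 07:10-08:30, 08:45-10:50.
The longest is 08:45-10:50 at 125 minutes.

125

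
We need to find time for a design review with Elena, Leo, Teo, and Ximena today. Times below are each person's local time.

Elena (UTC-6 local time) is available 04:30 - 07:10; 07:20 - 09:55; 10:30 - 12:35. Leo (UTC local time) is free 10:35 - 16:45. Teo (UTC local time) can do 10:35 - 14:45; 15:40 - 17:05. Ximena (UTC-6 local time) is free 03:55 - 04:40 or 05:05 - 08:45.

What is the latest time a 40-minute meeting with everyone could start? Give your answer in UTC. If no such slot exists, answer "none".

Elena in UTC: 10:30-13:10, 13:20-15:55, 16:30-18:35 (add 6h to convert from UTC-6).
Leo in UTC: 10:35-16:45.
Teo in UTC: 10:35-14:45, 15:40-17:05.
Ximena in UTC: 09:55-10:40, 11:05-14:45 (add 6h to convert from UTC-6).
Elena ∩ Leo: 10:35-13:10, 13:20-15:55, 16:30-16:45.
Elena ∩ Leo ∩ Teo: 10:35-13:10, 13:20-14:45, 15:40-15:55, 16:30-16:45.
Elena ∩ Leo ∩ Teo ∩ Ximena: 10:35-10:40, 11:05-13:10, 13:20-14:45.
So the common availability across everyone is 10:35-10:40, 11:05-13:10, 13:20-14:45.
The last common window of at least 40 minutes is 13:20-14:45; a 40-minute meeting can start as late as 14:05 and still end by 14:45.

14:05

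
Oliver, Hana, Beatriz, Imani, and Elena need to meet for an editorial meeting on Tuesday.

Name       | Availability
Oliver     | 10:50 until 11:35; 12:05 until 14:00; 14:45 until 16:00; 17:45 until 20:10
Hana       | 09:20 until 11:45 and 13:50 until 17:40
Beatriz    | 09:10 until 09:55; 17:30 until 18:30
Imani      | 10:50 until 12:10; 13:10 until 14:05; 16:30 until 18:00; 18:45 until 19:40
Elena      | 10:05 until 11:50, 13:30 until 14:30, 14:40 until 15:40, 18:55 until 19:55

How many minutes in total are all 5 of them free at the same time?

Oliver ∩ Hana: 10:50-11:35, 13:50-14:00, 14:45-16:00.
Oliver ∩ Hana ∩ Beatriz: ∅.
Oliver ∩ Hana ∩ Beatriz ∩ Imani: ∅.
Oliver ∩ Hana ∩ Beatriz ∩ Imani ∩ Elena: ∅.
There is no time when everyone is free.
There is no common window, so the total is 0 minutes.

0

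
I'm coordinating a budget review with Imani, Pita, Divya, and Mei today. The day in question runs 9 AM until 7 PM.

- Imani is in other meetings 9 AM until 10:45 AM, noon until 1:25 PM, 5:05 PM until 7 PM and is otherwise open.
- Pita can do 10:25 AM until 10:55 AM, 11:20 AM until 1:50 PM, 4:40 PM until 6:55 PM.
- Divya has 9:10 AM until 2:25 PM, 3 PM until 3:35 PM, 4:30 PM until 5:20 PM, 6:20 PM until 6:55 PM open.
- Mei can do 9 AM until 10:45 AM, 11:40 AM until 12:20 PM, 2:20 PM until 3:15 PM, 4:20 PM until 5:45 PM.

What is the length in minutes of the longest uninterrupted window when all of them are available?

25

Imani free: 10:45-12:00, 13:25-17:05 (invert busy blocks within the working day).
Pita free: 10:25-10:55, 11:20-13:50, 16:40-18:55.
Divya free: 09:10-14:25, 15:00-15:35, 16:30-17:20, 18:20-18:55.
Mei free: 09:00-10:45, 11:40-12:20, 14:20-15:15, 16:20-17:45.
Imani ∩ Pita: 10:45-10:55, 11:20-12:00, 13:25-13:50, 16:40-17:05.
Imani ∩ Pita ∩ Divya: 10:45-10:55, 11:20-12:00, 13:25-13:50, 16:40-17:05.
Imani ∩ Pita ∩ Divya ∩ Mei: 11:40-12:00, 16:40-17:05.
The longest is 16:40-17:05 at 25 minutes.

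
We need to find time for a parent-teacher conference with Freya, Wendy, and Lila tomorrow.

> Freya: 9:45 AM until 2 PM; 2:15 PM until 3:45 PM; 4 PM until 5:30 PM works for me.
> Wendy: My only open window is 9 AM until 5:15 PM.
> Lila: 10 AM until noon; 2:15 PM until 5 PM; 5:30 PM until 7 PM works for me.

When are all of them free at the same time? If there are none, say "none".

Freya ∩ Wendy: 09:45-14:00, 14:15-15:45, 16:00-17:15.
Freya ∩ Wendy ∩ Lila: 10:00-12:00, 14:15-15:45, 16:00-17:00.
Those are the intersection windows.

10:00-12:00, 14:15-15:45, 16:00-17:00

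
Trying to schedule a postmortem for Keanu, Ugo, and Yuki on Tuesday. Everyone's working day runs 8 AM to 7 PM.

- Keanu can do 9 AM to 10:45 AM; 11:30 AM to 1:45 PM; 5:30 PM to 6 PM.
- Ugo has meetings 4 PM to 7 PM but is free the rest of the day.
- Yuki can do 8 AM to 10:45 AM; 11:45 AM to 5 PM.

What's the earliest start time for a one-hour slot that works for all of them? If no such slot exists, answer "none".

Keanu free: 09:00-10:45, 11:30-13:45, 17:30-18:00.
Ugo free: 08:00-16:00 (invert busy blocks within the working day).
Yuki free: 08:00-10:45, 11:45-17:00.
Keanu ∩ Ugo: 09:00-10:45, 11:30-13:45.
Keanu ∩ Ugo ∩ Yuki: 09:00-10:45, 11:45-13:45.
The first common window of at least 60 minutes is 09:00-10:45, so the earliest start is 09:00.

09:00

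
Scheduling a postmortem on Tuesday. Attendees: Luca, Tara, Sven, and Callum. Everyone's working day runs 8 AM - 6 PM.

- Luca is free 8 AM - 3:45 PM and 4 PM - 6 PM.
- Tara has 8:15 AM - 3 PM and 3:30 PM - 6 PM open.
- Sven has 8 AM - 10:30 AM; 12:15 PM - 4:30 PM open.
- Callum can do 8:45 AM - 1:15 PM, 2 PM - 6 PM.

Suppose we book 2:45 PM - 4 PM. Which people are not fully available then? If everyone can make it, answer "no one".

Luca, Tara

Luca: not fully free for 14:45-16:00. Tara: not fully free for 14:45-16:00. Sven: free for 14:45-16:00. Callum: free for 14:45-16:00.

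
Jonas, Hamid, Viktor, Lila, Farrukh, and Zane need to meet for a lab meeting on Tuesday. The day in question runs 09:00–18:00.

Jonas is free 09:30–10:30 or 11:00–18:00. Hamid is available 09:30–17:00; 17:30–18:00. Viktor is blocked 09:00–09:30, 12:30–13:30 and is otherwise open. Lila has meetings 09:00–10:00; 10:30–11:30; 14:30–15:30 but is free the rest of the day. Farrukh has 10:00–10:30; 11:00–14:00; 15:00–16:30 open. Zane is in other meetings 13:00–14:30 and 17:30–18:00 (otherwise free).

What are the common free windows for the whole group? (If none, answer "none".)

10:00-10:30, 11:30-12:30, 15:30-16:30

Jonas free: 09:30-10:30, 11:00-18:00.
Hamid free: 09:30-17:00, 17:30-18:00.
Viktor free: 09:30-12:30, 13:30-18:00 (invert busy blocks within the working day).
Lila free: 10:00-10:30, 11:30-14:30, 15:30-18:00 (invert busy blocks within the working day).
Farrukh free: 10:00-10:30, 11:00-14:00, 15:00-16:30.
Zane free: 09:00-13:00, 14:30-17:30 (invert busy blocks within the working day).
Jonas ∩ Hamid: 09:30-10:30, 11:00-17:00, 17:30-18:00.
Jonas ∩ Hamid ∩ Viktor: 09:30-10:30, 11:00-12:30, 13:30-17:00, 17:30-18:00.
Jonas ∩ Hamid ∩ Viktor ∩ Lila: 10:00-10:30, 11:30-12:30, 13:30-14:30, 15:30-17:00, 17:30-18:00.
Jonas ∩ Hamid ∩ Viktor ∩ Lila ∩ Farrukh: 10:00-10:30, 11:30-12:30, 13:30-14:00, 15:30-16:30.
Jonas ∩ Hamid ∩ Viktor ∩ Lila ∩ Farrukh ∩ Zane: 10:00-10:30, 11:30-12:30, 15:30-16:30.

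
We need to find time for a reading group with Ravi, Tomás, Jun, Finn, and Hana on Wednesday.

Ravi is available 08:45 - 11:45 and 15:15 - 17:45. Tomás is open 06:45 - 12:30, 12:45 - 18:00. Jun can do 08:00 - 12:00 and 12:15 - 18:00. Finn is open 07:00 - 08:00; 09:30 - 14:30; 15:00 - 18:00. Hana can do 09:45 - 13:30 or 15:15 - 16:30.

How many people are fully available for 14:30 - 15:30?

2

Tomás and Jun can make the full 14:30-15:30 slot — that's 2.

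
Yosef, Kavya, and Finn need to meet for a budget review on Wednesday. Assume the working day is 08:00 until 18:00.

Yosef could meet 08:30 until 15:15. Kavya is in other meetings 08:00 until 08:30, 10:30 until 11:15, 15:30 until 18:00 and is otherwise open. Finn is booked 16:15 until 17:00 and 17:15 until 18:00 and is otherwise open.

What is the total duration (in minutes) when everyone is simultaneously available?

360

Yosef free: 08:30-15:15.
Kavya free: 08:30-10:30, 11:15-15:30 (invert busy blocks within the working day).
Finn free: 08:00-16:15, 17:00-17:15 (invert busy blocks within the working day).
Yosef ∩ Kavya: 08:30-10:30, 11:15-15:15.
Yosef ∩ Kavya ∩ Finn: 08:30-10:30, 11:15-15:15.
Summing the common windows: 120 + 240 = 360 minutes.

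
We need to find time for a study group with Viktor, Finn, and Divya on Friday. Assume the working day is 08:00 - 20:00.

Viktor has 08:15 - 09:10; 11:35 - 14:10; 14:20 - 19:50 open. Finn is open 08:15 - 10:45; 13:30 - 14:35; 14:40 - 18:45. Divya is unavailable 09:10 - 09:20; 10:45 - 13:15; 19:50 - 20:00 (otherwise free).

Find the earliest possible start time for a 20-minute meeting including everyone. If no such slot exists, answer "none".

Viktor free: 08:15-09:10, 11:35-14:10, 14:20-19:50.
Finn free: 08:15-10:45, 13:30-14:35, 14:40-18:45.
Divya free: 08:00-09:10, 09:20-10:45, 13:15-19:50 (invert busy blocks within the working day).
Viktor ∩ Finn: 08:15-09:10, 13:30-14:10, 14:20-14:35, 14:40-18:45.
Viktor ∩ Finn ∩ Divya: 08:15-09:10, 13:30-14:10, 14:20-14:35, 14:40-18:45.
So the common availability across everyone is 08:15-09:10, 13:30-14:10, 14:20-14:35, 14:40-18:45.
The first common window of at least 20 minutes is 08:15-09:10, so the earliest start is 08:15.

08:15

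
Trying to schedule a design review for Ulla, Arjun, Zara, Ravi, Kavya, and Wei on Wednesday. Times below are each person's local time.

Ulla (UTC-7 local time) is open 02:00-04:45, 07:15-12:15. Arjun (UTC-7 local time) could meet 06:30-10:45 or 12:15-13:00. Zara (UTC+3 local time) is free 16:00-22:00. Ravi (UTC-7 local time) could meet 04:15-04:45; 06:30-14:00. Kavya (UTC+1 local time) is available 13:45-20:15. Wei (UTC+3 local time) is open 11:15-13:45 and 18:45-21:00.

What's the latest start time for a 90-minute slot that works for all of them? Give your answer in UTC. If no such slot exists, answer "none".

Ulla in UTC: 09:00-11:45, 14:15-19:15 (add 7h to convert from UTC-7).
Arjun in UTC: 13:30-17:45, 19:15-20:00 (add 7h to convert from UTC-7).
Zara in UTC: 13:00-19:00 (subtract 3h to convert from UTC+3).
Ravi in UTC: 11:15-11:45, 13:30-21:00 (add 7h to convert from UTC-7).
Kavya in UTC: 12:45-19:15 (subtract 1h to convert from UTC+1).
Wei in UTC: 08:15-10:45, 15:45-18:00 (subtract 3h to convert from UTC+3).
Ulla ∩ Arjun: 14:15-17:45.
Ulla ∩ Arjun ∩ Zara: 14:15-17:45.
Ulla ∩ Arjun ∩ Zara ∩ Ravi: 14:15-17:45.
Ulla ∩ Arjun ∩ Zara ∩ Ravi ∩ Kavya: 14:15-17:45.
Ulla ∩ Arjun ∩ Zara ∩ Ravi ∩ Kavya ∩ Wei: 15:45-17:45.
Those are the intersection windows.
The last common window of at least 90 minutes is 15:45-17:45; a 90-minute meeting can start as late as 16:15 and still end by 17:45.

16:15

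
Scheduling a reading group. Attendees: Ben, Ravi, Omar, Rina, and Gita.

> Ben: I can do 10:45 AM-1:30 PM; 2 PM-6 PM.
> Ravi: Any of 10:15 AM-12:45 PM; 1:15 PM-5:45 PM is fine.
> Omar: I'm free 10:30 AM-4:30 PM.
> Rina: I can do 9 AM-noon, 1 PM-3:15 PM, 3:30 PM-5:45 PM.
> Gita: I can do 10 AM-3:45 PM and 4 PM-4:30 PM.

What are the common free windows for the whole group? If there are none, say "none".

10:45-12:00, 13:15-13:30, 14:00-15:15, 15:30-15:45, 16:00-16:30

Ben ∩ Ravi: 10:45-12:45, 13:15-13:30, 14:00-17:45.
Ben ∩ Ravi ∩ Omar: 10:45-12:45, 13:15-13:30, 14:00-16:30.
Ben ∩ Ravi ∩ Omar ∩ Rina: 10:45-12:00, 13:15-13:30, 14:00-15:15, 15:30-16:30.
Ben ∩ Ravi ∩ Omar ∩ Rina ∩ Gita: 10:45-12:00, 13:15-13:30, 14:00-15:15, 15:30-15:45, 16:00-16:30.
Those are the intersection windows.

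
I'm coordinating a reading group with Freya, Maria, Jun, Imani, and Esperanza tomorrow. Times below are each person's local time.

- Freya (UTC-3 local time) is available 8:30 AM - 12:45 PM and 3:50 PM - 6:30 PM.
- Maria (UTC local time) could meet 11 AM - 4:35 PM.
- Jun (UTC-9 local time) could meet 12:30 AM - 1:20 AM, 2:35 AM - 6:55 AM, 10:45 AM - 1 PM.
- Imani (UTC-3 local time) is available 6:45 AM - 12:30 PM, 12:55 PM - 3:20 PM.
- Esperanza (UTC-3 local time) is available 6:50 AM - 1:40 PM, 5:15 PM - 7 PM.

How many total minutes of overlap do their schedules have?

Freya in UTC: 11:30-15:45, 18:50-21:30 (add 3h to convert from UTC-3).
Maria in UTC: 11:00-16:35.
Jun in UTC: 09:30-10:20, 11:35-15:55, 19:45-22:00 (add 9h to convert from UTC-9).
Imani in UTC: 09:45-15:30, 15:55-18:20 (add 3h to convert from UTC-3).
Esperanza in UTC: 09:50-16:40, 20:15-22:00 (add 3h to convert from UTC-3).
Freya ∩ Maria: 11:30-15:45.
Freya ∩ Maria ∩ Jun: 11:35-15:45.
Freya ∩ Maria ∩ Jun ∩ Imani: 11:35-15:30.
Freya ∩ Maria ∩ Jun ∩ Imani ∩ Esperanza: 11:35-15:30.
Those are the intersection windows.
That's a single block of 235 minutes.

235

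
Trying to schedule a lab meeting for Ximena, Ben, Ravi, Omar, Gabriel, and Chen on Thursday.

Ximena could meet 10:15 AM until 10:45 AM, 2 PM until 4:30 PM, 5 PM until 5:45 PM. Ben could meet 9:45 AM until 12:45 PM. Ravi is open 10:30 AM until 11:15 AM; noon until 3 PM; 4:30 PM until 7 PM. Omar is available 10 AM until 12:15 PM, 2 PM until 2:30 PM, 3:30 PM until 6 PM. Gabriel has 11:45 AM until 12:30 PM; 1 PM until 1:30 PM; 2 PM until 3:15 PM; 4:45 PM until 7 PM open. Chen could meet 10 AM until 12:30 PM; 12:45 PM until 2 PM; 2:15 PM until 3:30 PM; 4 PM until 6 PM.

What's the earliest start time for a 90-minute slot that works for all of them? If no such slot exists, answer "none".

none

Ximena ∩ Ben: 10:15-10:45.
Ximena ∩ Ben ∩ Ravi: 10:30-10:45.
Ximena ∩ Ben ∩ Ravi ∩ Omar: 10:30-10:45.
Ximena ∩ Ben ∩ Ravi ∩ Omar ∩ Gabriel: ∅.
Ximena ∩ Ben ∩ Ravi ∩ Omar ∩ Gabriel ∩ Chen: ∅.
There is no time when everyone is free.
No common window is at least 90 minutes long.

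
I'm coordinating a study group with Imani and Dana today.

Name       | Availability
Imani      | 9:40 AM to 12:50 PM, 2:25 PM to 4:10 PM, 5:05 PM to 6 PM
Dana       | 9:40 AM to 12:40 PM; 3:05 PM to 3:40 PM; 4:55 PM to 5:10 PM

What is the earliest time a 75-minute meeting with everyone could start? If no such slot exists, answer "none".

09:40

Imani ∩ Dana: 09:40-12:40, 15:05-15:40, 17:05-17:10.
The first common window of at least 75 minutes is 09:40-12:40, so the earliest start is 09:40.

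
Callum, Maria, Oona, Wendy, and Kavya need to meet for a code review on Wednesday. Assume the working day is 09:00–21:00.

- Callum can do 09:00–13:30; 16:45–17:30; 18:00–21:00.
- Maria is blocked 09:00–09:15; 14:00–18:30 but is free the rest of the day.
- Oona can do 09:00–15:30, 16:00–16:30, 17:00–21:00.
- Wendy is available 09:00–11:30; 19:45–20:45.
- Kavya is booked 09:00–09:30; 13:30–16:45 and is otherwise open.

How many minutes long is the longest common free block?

Callum free: 09:00-13:30, 16:45-17:30, 18:00-21:00.
Maria free: 09:15-14:00, 18:30-21:00 (invert busy blocks within the working day).
Oona free: 09:00-15:30, 16:00-16:30, 17:00-21:00.
Wendy free: 09:00-11:30, 19:45-20:45.
Kavya free: 09:30-13:30, 16:45-21:00 (invert busy blocks within the working day).
Callum ∩ Maria: 09:15-13:30, 18:30-21:00.
Callum ∩ Maria ∩ Oona: 09:15-13:30, 18:30-21:00.
Callum ∩ Maria ∩ Oona ∩ Wendy: 09:15-11:30, 19:45-20:45.
Callum ∩ Maria ∩ Oona ∩ Wendy ∩ Kavya: 09:30-11:30, 19:45-20:45.
The longest is 09:30-11:30 at 120 minutes.

120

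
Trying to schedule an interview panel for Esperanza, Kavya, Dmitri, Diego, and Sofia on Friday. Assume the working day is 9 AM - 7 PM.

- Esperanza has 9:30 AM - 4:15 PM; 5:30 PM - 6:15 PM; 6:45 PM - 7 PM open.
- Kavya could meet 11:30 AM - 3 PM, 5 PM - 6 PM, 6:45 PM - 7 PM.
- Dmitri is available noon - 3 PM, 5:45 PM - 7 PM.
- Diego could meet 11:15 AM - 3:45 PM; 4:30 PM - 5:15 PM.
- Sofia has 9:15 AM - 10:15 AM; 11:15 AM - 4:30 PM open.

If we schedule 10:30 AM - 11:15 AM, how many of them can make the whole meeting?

Esperanza can make the full 10:30-11:15 slot — that's 1.

1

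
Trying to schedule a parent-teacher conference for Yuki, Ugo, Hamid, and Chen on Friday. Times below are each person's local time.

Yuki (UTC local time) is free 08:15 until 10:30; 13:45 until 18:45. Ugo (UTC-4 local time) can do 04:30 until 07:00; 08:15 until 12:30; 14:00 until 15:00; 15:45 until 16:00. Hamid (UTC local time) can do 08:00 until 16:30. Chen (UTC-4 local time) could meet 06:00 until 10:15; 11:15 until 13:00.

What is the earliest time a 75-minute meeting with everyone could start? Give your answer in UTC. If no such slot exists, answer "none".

Yuki in UTC: 08:15-10:30, 13:45-18:45.
Ugo in UTC: 08:30-11:00, 12:15-16:30, 18:00-19:00, 19:45-20:00 (add 4h to convert from UTC-4).
Hamid in UTC: 08:00-16:30.
Chen in UTC: 10:00-14:15, 15:15-17:00 (add 4h to convert from UTC-4).
Yuki ∩ Ugo: 08:30-10:30, 13:45-16:30, 18:00-18:45.
Yuki ∩ Ugo ∩ Hamid: 08:30-10:30, 13:45-16:30.
Yuki ∩ Ugo ∩ Hamid ∩ Chen: 10:00-10:30, 13:45-14:15, 15:15-16:30.
So the common availability across everyone is 10:00-10:30, 13:45-14:15, 15:15-16:30.
The first common window of at least 75 minutes is 15:15-16:30, so the earliest start is 15:15.

15:15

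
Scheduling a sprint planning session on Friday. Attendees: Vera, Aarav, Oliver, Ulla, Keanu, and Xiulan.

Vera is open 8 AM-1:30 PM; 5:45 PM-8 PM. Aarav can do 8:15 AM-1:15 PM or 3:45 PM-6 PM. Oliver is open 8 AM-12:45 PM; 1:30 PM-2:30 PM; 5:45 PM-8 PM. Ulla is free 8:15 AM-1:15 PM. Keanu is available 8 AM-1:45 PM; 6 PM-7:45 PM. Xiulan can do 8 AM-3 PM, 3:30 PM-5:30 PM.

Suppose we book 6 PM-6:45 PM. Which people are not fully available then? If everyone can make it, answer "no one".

Vera: free for 18:00-18:45. Aarav: not fully free for 18:00-18:45. Oliver: free for 18:00-18:45. Ulla: not fully free for 18:00-18:45. Keanu: free for 18:00-18:45. Xiulan: not fully free for 18:00-18:45.

Aarav, Ulla, Xiulan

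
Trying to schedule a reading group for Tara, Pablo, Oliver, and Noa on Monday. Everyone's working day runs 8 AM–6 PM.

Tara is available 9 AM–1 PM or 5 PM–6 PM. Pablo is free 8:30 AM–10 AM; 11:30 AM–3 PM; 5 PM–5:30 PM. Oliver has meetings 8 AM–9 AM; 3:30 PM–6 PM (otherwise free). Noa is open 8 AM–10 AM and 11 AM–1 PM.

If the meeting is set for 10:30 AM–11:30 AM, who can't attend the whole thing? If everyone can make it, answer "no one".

Tara free: 09:00-13:00, 17:00-18:00.
Pablo free: 08:30-10:00, 11:30-15:00, 17:00-17:30.
Oliver free: 09:00-15:30 (invert busy blocks within the working day).
Noa free: 08:00-10:00, 11:00-13:00.
Tara: free for 10:30-11:30. Pablo: not fully free for 10:30-11:30. Oliver: free for 10:30-11:30. Noa: not fully free for 10:30-11:30.

Noa, Pablo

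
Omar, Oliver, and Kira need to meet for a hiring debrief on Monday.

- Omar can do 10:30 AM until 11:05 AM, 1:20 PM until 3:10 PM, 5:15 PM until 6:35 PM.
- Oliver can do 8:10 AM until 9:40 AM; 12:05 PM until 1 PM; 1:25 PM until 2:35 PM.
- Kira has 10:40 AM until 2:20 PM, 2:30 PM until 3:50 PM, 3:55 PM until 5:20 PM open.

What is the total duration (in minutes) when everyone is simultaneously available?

60

Omar ∩ Oliver: 13:25-14:35.
Omar ∩ Oliver ∩ Kira: 13:25-14:20, 14:30-14:35.
Summing the common windows: 55 + 5 = 60 minutes.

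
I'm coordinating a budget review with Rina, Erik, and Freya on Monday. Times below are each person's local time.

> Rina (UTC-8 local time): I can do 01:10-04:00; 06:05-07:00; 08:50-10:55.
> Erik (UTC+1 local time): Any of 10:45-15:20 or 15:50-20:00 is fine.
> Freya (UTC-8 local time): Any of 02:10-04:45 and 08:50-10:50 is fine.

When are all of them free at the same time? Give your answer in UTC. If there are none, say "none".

Rina in UTC: 09:10-12:00, 14:05-15:00, 16:50-18:55 (add 8h to convert from UTC-8).
Erik in UTC: 09:45-14:20, 14:50-19:00 (subtract 1h to convert from UTC+1).
Freya in UTC: 10:10-12:45, 16:50-18:50 (add 8h to convert from UTC-8).
Rina ∩ Erik: 09:45-12:00, 14:05-14:20, 14:50-15:00, 16:50-18:55.
Rina ∩ Erik ∩ Freya: 10:10-12:00, 16:50-18:50.

10:10-12:00, 16:50-18:50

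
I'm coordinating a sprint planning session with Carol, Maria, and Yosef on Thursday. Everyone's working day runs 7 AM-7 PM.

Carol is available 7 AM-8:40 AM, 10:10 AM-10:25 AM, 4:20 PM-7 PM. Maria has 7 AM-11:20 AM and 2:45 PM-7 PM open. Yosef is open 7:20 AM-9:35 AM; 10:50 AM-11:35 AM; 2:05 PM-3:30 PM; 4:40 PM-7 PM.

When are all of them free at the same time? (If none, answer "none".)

Carol ∩ Maria: 07:00-08:40, 10:10-10:25, 16:20-19:00.
Carol ∩ Maria ∩ Yosef: 07:20-08:40, 16:40-19:00.
So the common availability across everyone is 07:20-08:40, 16:40-19:00.

07:20-08:40, 16:40-19:00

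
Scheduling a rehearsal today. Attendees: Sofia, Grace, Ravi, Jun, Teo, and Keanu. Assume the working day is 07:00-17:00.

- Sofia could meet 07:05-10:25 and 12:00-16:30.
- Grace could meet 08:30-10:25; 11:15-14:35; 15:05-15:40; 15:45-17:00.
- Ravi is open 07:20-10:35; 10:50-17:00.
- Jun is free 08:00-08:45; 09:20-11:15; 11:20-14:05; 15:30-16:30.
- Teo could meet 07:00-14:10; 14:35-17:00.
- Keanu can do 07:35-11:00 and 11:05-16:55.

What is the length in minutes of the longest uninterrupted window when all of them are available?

Sofia ∩ Grace: 08:30-10:25, 12:00-14:35, 15:05-15:40, 15:45-16:30.
Sofia ∩ Grace ∩ Ravi: 08:30-10:25, 12:00-14:35, 15:05-15:40, 15:45-16:30.
Sofia ∩ Grace ∩ Ravi ∩ Jun: 08:30-08:45, 09:20-10:25, 12:00-14:05, 15:30-15:40, 15:45-16:30.
Sofia ∩ Grace ∩ Ravi ∩ Jun ∩ Teo: 08:30-08:45, 09:20-10:25, 12:00-14:05, 15:30-15:40, 15:45-16:30.
Sofia ∩ Grace ∩ Ravi ∩ Jun ∩ Teo ∩ Keanu: 08:30-08:45, 09:20-10:25, 12:00-14:05, 15:30-15:40, 15:45-16:30.
The longest is 12:00-14:05 at 125 minutes.

125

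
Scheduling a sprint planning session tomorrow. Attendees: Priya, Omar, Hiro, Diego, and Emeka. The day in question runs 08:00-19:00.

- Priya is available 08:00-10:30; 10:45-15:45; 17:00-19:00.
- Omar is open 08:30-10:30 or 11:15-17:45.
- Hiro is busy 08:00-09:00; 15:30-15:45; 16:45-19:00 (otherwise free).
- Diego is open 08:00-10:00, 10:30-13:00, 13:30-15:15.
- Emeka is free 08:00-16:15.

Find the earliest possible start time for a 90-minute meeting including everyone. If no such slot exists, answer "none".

Priya free: 08:00-10:30, 10:45-15:45, 17:00-19:00.
Omar free: 08:30-10:30, 11:15-17:45.
Hiro free: 09:00-15:30, 15:45-16:45 (invert busy blocks within the working day).
Diego free: 08:00-10:00, 10:30-13:00, 13:30-15:15.
Emeka free: 08:00-16:15.
Priya ∩ Omar: 08:30-10:30, 11:15-15:45, 17:00-17:45.
Priya ∩ Omar ∩ Hiro: 09:00-10:30, 11:15-15:30.
Priya ∩ Omar ∩ Hiro ∩ Diego: 09:00-10:00, 11:15-13:00, 13:30-15:15.
Priya ∩ Omar ∩ Hiro ∩ Diego ∩ Emeka: 09:00-10:00, 11:15-13:00, 13:30-15:15.
The first common window of at least 90 minutes is 11:15-13:00, so the earliest start is 11:15.

11:15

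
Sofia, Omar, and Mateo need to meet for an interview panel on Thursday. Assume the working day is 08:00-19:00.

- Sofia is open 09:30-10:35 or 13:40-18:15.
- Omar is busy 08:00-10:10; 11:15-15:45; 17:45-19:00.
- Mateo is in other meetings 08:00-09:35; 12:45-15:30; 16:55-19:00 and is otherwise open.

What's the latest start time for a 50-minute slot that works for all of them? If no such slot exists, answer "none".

Sofia free: 09:30-10:35, 13:40-18:15.
Omar free: 10:10-11:15, 15:45-17:45 (invert busy blocks within the working day).
Mateo free: 09:35-12:45, 15:30-16:55 (invert busy blocks within the working day).
Sofia ∩ Omar: 10:10-10:35, 15:45-17:45.
Sofia ∩ Omar ∩ Mateo: 10:10-10:35, 15:45-16:55.
So the common availability across everyone is 10:10-10:35, 15:45-16:55.
The last common window of at least 50 minutes is 15:45-16:55; a 50-minute meeting can start as late as 16:05 and still end by 16:55.

16:05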